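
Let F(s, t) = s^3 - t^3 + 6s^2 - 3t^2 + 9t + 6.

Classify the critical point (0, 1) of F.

The mixed partial ∂²F/∂s∂t is 0, so the Hessian at any point is diag(F_ss, F_tt) = diag(6(s + 2), -6(t + 1)).
At (0, 1): H = diag(12, -12).
The eigenvalues have opposite signs, so H is indefinite: a saddle point.

saddle point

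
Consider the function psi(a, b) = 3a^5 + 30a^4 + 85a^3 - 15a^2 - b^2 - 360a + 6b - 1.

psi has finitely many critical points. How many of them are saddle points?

2

psi separates as a function of a plus a function of b, so ∇psi=0 decouples.
∂psi/∂a = 15(a - 1)(a + 2)(a + 3)(a + 4) = 0 at a ∈ {-4, -3, -2, 1}; ∂psi/∂b = -2(b - 3) = 0 at b ∈ {3}.
The Hessian is diagonal: diag(psi_aa, psi_bb). Second derivatives: psi_aa(-4)=-150, psi_aa(-3)=60, psi_aa(-2)=-90, psi_aa(1)=900; psi_bb(3)=-2.
Saddle points occur where the two diagonal entries have opposite signs: (-3, 3), (1, 3). Count: 2.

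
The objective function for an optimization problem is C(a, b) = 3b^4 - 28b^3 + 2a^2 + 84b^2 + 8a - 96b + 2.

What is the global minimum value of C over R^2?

C(a,b) separates as P(a) + Q(b) + 2, so its minimum is min P + min Q + 2.
P'(a) = 4a + 8 vanishes at a ∈ {-2}; Q'(b) = 12(b - 4)(b - 2)(b - 1) vanishes at b ∈ {1, 2, 4}.
Local minima of P (where P''>0): P(-2)=-8. Local minima of Q: Q(1)=-37, Q(4)=-64.
So the global minimum of C is P(-2) + Q(4) + 2 = -8 − 64 + 2 = -70, attained at (-2, 4).

-70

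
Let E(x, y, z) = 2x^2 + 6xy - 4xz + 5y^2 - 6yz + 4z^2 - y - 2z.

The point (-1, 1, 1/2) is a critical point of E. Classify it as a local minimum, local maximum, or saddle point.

The Hessian is constant: H = [[4, 6, -4], [6, 10, -6], [-4, -6, 8]].
Leading principal minors: Δ₁ = 4, Δ₂ = 4, Δ₃ = 16.
All leading minors are positive, so H is positive definite: a local minimum.

local minimum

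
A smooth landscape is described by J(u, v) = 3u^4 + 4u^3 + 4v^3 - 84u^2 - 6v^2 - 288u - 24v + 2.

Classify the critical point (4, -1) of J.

saddle point

The mixed partial ∂²J/∂u∂v is 0, so the Hessian at any point is diag(J_uu, J_vv) = diag(12(3u^2 + 2u - 14), 12(2v - 1)).
At (4, -1): H = diag(504, -36).
The eigenvalues have opposite signs, so H is indefinite: a saddle point.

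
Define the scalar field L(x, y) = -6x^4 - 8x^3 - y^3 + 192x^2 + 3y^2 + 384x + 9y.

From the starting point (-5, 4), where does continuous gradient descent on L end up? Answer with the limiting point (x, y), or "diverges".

L is separable, so gradient descent decouples: x follows -∂L/∂x, y follows -∂L/∂y.
∂L/∂x = -24(x - 4)(x + 1)(x + 4); at x=-5 this is 864, so x decreases.
∂L/∂y = -3(y - 3)(y + 1); at y=4 this is -15, so y increases.
The x-coordinate has no critical point in that direction and runs off to infinity.

diverges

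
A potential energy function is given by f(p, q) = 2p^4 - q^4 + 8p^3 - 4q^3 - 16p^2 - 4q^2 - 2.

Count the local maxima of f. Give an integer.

f separates as a function of p plus a function of q, so ∇f=0 decouples.
∂f/∂p = 8p(p - 1)(p + 4) = 0 at p ∈ {-4, 0, 1}; ∂f/∂q = -4q(q + 1)(q + 2) = 0 at q ∈ {-2, -1, 0}.
The Hessian is diagonal: diag(f_pp, f_qq). Second derivatives: f_pp(-4)=160, f_pp(0)=-32, f_pp(1)=40; f_qq(-2)=-8, f_qq(-1)=4, f_qq(0)=-8.
Local maxima occur where both diagonal entries negative: (0, -2), (0, 0). Count: 2.

2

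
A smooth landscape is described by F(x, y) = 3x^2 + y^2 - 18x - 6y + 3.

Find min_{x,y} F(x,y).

F(x,y) separates as P(x) + Q(y) + 3, so its minimum is min P + min Q + 3.
P'(x) = 6x - 18 vanishes at x ∈ {3}; Q'(y) = 2y - 6 vanishes at y ∈ {3}.
Local minima of P (where P''>0): P(3)=-27. Local minima of Q: Q(3)=-9.
So the global minimum of F is P(3) + Q(3) + 3 = -27 − 9 + 3 = -33, attained at (3, 3).

-33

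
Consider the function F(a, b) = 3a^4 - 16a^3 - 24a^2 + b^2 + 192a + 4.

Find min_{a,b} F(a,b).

-300

F(a,b) separates as P(a) + Q(b) + 4, so its minimum is min P + min Q + 4.
P'(a) = 12(a - 4)(a - 2)(a + 2) vanishes at a ∈ {-2, 2, 4}; Q'(b) = 2b vanishes at b ∈ {0}.
Local minima of P (where P''>0): P(-2)=-304, P(4)=128. Local minima of Q: Q(0)=0.
So the global minimum of F is P(-2) + Q(0) + 4 = -304 + 0 + 4 = -300, attained at (-2, 0).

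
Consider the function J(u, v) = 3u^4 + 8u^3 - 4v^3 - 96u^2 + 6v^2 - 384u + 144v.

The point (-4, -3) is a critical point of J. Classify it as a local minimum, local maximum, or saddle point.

local minimum

The mixed partial ∂²J/∂u∂v is 0, so the Hessian at any point is diag(J_uu, J_vv) = diag(12(3u^2 + 4u - 16), 12(-2v + 1)).
At (-4, -3): H = diag(192, 84).
Both eigenvalues are positive, so H is positive definite: a local minimum.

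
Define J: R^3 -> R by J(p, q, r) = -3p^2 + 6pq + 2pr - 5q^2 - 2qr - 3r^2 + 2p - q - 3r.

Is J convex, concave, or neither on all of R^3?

concave

J is quadratic, so its Hessian is the constant matrix H = [[-6, 6, 2], [6, -10, -2], [2, -2, -6]].
Leading principal minors: -6, 24, -128.
Signs alternate −, +, − ⇒ H ≺ 0 ⇒ concave.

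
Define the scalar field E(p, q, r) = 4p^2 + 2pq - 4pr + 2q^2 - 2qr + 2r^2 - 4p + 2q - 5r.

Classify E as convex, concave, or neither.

convex

E is quadratic, so its Hessian is the constant matrix H = [[8, 2, -4], [2, 4, -2], [-4, -2, 4]].
Leading principal minors: 8, 28, 48.
All positive ⇒ H ≻ 0 ⇒ convex.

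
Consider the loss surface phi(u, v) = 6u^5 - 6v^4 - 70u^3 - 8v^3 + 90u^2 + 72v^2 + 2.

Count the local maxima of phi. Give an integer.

4

phi separates as a function of u plus a function of v, so ∇phi=0 decouples.
∂phi/∂u = 30u(u - 2)(u - 1)(u + 3) = 0 at u ∈ {-3, 0, 1, 2}; ∂phi/∂v = -24v(v - 2)(v + 3) = 0 at v ∈ {-3, 0, 2}.
The Hessian is diagonal: diag(phi_uu, phi_vv). Second derivatives: phi_uu(-3)=-1800, phi_uu(0)=180, phi_uu(1)=-120, phi_uu(2)=300; phi_vv(-3)=-360, phi_vv(0)=144, phi_vv(2)=-240.
Local maxima occur where both diagonal entries negative: (-3, -3), (-3, 2), (1, -3), (1, 2). Count: 4.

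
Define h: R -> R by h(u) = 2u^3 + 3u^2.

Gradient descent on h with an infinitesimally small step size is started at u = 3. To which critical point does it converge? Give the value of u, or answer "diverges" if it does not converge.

0

h'(u) = 6u(u + 1), so h'(3) = 72.
Gradient descent moves in the -h' direction, i.e. u is decreasing.
The nearest critical point in that direction is u = 0, where h'' = 6 > 0 (a local minimum). The iterate converges there.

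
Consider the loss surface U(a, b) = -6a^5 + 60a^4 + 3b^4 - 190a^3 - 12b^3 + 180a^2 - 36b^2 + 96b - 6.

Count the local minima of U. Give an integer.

4

U separates as a function of a plus a function of b, so ∇U=0 decouples.
∂U/∂a = -30a(a - 4)(a - 3)(a - 1) = 0 at a ∈ {0, 1, 3, 4}; ∂U/∂b = 12(b - 4)(b - 1)(b + 2) = 0 at b ∈ {-2, 1, 4}.
The Hessian is diagonal: diag(U_aa, U_bb). Second derivatives: U_aa(0)=360, U_aa(1)=-180, U_aa(3)=180, U_aa(4)=-360; U_bb(-2)=216, U_bb(1)=-108, U_bb(4)=216.
Local minima occur where both diagonal entries positive: (0, -2), (0, 4), (3, -2), (3, 4). Count: 4.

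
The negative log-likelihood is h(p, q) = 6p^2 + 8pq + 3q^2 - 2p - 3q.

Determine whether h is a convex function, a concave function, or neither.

h is quadratic, so its Hessian is the constant matrix H = [[12, 8], [8, 6]].
det(H) = 8, tr(H) = 18.
det(H) > 0 and tr(H) > 0, so H is positive definite everywhere: convex.

convex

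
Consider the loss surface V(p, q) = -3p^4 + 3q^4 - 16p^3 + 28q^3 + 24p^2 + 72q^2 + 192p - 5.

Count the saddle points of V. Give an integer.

V separates as a function of p plus a function of q, so ∇V=0 decouples.
∂V/∂p = -12(p - 2)(p + 2)(p + 4) = 0 at p ∈ {-4, -2, 2}; ∂V/∂q = 12q(q + 3)(q + 4) = 0 at q ∈ {-4, -3, 0}.
The Hessian is diagonal: diag(V_pp, V_qq). Second derivatives: V_pp(-4)=-144, V_pp(-2)=96, V_pp(2)=-288; V_qq(-4)=48, V_qq(-3)=-36, V_qq(0)=144.
Saddle points occur where the two diagonal entries have opposite signs: (-4, -4), (-4, 0), (-2, -3), (2, -4), (2, 0). Count: 5.

5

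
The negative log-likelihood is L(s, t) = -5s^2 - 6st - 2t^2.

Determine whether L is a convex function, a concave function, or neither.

L is quadratic, so its Hessian is the constant matrix H = [[-10, -6], [-6, -4]].
det(H) = 4, tr(H) = -14.
det(H) > 0 and tr(H) < 0, so H is negative definite everywhere: concave.

concave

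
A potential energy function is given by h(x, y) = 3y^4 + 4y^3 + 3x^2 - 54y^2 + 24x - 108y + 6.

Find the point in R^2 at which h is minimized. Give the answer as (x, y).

h(x,y) separates as P(x) + Q(y) + 6, so its minimum is min P + min Q + 6.
P'(x) = 6x + 24 vanishes at x ∈ {-4}; Q'(y) = 12(y - 3)(y + 1)(y + 3) vanishes at y ∈ {-3, -1, 3}.
Local minima of P (where P''>0): P(-4)=-48. Local minima of Q: Q(-3)=-27, Q(3)=-459.
So the global minimum of h is P(-4) + Q(3) + 6 = -48 − 459 + 6 = -501, attained at (-4, 3).

(-4, 3)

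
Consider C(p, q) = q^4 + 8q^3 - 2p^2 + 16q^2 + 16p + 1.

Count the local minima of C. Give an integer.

C separates as a function of p plus a function of q, so ∇C=0 decouples.
∂C/∂p = -4(p - 4) = 0 at p ∈ {4}; ∂C/∂q = 4q(q + 2)(q + 4) = 0 at q ∈ {-4, -2, 0}.
The Hessian is diagonal: diag(C_pp, C_qq). Second derivatives: C_pp(4)=-4; C_qq(-4)=32, C_qq(-2)=-16, C_qq(0)=32.
Local minima occur where both diagonal entries positive: none. Count: 0.

0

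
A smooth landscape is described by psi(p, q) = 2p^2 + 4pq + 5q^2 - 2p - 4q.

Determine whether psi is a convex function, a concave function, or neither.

convex

psi is quadratic, so its Hessian is the constant matrix H = [[4, 4], [4, 10]].
det(H) = 24, tr(H) = 14.
det(H) > 0 and tr(H) > 0, so H is positive definite everywhere: convex.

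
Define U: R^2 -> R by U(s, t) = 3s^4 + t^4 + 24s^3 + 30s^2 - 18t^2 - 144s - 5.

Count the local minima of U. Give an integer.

4

U separates as a function of s plus a function of t, so ∇U=0 decouples.
∂U/∂s = 12(s - 1)(s + 3)(s + 4) = 0 at s ∈ {-4, -3, 1}; ∂U/∂t = 4t(t - 3)(t + 3) = 0 at t ∈ {-3, 0, 3}.
The Hessian is diagonal: diag(U_ss, U_tt). Second derivatives: U_ss(-4)=60, U_ss(-3)=-48, U_ss(1)=240; U_tt(-3)=72, U_tt(0)=-36, U_tt(3)=72.
Local minima occur where both diagonal entries positive: (-4, -3), (-4, 3), (1, -3), (1, 3). Count: 4.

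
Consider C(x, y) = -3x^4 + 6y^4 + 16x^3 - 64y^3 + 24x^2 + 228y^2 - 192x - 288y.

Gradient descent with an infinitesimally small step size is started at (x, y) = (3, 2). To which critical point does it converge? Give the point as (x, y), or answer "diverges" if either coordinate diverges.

C is separable, so gradient descent decouples: x follows -∂C/∂x, y follows -∂C/∂y.
∂C/∂x = -12(x - 4)(x - 2)(x + 2); at x=3 this is 60, so x decreases.
∂C/∂y = 24(y - 4)(y - 3)(y - 1); at y=2 this is 48, so y decreases.
x converges to its nearest critical value 2 (a local min of the x-part); y converges to 1. The iterate converges to (2, 1).

(2, 1)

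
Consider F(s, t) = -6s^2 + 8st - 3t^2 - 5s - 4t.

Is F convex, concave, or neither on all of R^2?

concave

F is quadratic, so its Hessian is the constant matrix H = [[-12, 8], [8, -6]].
det(H) = 8, tr(H) = -18.
det(H) > 0 and tr(H) < 0, so H is negative definite everywhere: concave.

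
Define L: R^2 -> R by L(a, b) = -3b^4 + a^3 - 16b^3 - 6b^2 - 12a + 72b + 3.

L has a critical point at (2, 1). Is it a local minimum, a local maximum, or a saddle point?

saddle point

The mixed partial ∂²L/∂a∂b is 0, so the Hessian at any point is diag(L_aa, L_bb) = diag(6a, -12(3b^2 + 8b + 1)).
At (2, 1): H = diag(12, -144).
The eigenvalues have opposite signs, so H is indefinite: a saddle point.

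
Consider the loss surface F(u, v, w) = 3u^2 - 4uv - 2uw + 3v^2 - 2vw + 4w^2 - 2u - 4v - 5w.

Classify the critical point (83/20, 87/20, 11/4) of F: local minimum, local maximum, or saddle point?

local minimum

The Hessian is constant: H = [[6, -4, -2], [-4, 6, -2], [-2, -2, 8]].
Leading principal minors: Δ₁ = 6, Δ₂ = 20, Δ₃ = 80.
All leading minors are positive, so H is positive definite: a local minimum.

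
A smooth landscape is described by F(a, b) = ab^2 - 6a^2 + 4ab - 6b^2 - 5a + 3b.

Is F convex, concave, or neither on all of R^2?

The term ab^2 is cubic, so the Hessian is not constant.
∂²F/∂b² = 2a - 12, which takes both signs as a varies (negative for sufficiently negative a). A diagonal entry of the Hessian changing sign means the Hessian is neither positive- nor negative-semidefinite on all of R^2.

neither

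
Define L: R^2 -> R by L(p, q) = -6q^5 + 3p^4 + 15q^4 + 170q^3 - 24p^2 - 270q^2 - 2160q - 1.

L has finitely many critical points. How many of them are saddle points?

6

L separates as a function of p plus a function of q, so ∇L=0 decouples.
∂L/∂p = 12p(p - 2)(p + 2) = 0 at p ∈ {-2, 0, 2}; ∂L/∂q = -30(q - 4)(q - 3)(q + 2)(q + 3) = 0 at q ∈ {-3, -2, 3, 4}.
The Hessian is diagonal: diag(L_pp, L_qq). Second derivatives: L_pp(-2)=96, L_pp(0)=-48, L_pp(2)=96; L_qq(-3)=1260, L_qq(-2)=-900, L_qq(3)=900, L_qq(4)=-1260.
Saddle points occur where the two diagonal entries have opposite signs: (-2, -2), (-2, 4), (0, -3), (0, 3), (2, -2), (2, 4). Count: 6.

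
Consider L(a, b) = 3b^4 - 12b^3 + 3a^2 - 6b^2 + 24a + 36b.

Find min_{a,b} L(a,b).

-75

L(a,b) separates as P(a) + Q(b), so its minimum is min P + min Q.
P'(a) = 6a + 24 vanishes at a ∈ {-4}; Q'(b) = 12(b - 3)(b - 1)(b + 1) vanishes at b ∈ {-1, 1, 3}.
Local minima of P (where P''>0): P(-4)=-48. Local minima of Q: Q(-1)=-27, Q(3)=-27.
So the global minimum of L is P(-4) + Q(-1) = -48 − 27 = -75, attained at (-4, -1).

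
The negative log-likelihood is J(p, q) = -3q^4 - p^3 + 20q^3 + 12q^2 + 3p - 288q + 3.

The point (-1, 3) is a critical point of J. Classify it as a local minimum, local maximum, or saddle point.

The mixed partial ∂²J/∂p∂q is 0, so the Hessian at any point is diag(J_pp, J_qq) = diag(-6p, 12(-3q^2 + 10q + 2)).
At (-1, 3): H = diag(6, 60).
Both eigenvalues are positive, so H is positive definite: a local minimum.

local minimum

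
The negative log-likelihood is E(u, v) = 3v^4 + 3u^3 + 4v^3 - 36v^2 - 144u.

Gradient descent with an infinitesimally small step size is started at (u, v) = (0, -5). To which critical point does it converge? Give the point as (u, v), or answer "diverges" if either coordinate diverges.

E is separable, so gradient descent decouples: u follows -∂E/∂u, v follows -∂E/∂v.
∂E/∂u = 9(u - 4)(u + 4); at u=0 this is -144, so u increases.
∂E/∂v = 12v(v - 2)(v + 3); at v=-5 this is -840, so v increases.
u converges to its nearest critical value 4 (a local min of the u-part); v converges to -3. The iterate converges to (4, -3).

(4, -3)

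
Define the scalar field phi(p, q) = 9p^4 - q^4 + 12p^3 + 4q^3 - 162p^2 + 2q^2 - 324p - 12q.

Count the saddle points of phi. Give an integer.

phi separates as a function of p plus a function of q, so ∇phi=0 decouples.
∂phi/∂p = 36(p - 3)(p + 1)(p + 3) = 0 at p ∈ {-3, -1, 3}; ∂phi/∂q = -4(q - 3)(q - 1)(q + 1) = 0 at q ∈ {-1, 1, 3}.
The Hessian is diagonal: diag(phi_pp, phi_qq). Second derivatives: phi_pp(-3)=432, phi_pp(-1)=-288, phi_pp(3)=864; phi_qq(-1)=-32, phi_qq(1)=16, phi_qq(3)=-32.
Saddle points occur where the two diagonal entries have opposite signs: (-3, -1), (-3, 3), (-1, 1), (3, -1), (3, 3). Count: 5.

5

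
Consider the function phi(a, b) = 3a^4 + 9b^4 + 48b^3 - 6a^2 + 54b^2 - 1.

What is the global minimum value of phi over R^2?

phi(a,b) separates as P(a) + Q(b) − 1, so its minimum is min P + min Q − 1.
P'(a) = 12a(a - 1)(a + 1) vanishes at a ∈ {-1, 0, 1}; Q'(b) = 36b(b + 1)(b + 3) vanishes at b ∈ {-3, -1, 0}.
Local minima of P (where P''>0): P(-1)=-3, P(1)=-3. Local minima of Q: Q(-3)=-81, Q(0)=0.
So the global minimum of phi is P(-1) + Q(-3) − 1 = -3 − 81 − 1 = -85, attained at (-1, -3).

-85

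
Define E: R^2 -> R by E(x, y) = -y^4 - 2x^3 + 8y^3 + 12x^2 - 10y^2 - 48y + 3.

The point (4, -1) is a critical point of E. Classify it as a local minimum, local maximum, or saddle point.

The mixed partial ∂²E/∂x∂y is 0, so the Hessian at any point is diag(E_xx, E_yy) = diag(12(-x + 2), 4(-3y^2 + 12y - 5)).
At (4, -1): H = diag(-24, -80).
Both eigenvalues are negative, so H is negative definite: a local maximum.

local maximum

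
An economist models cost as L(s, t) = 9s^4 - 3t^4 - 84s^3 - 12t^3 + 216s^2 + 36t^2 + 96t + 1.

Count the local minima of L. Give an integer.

2

L separates as a function of s plus a function of t, so ∇L=0 decouples.
∂L/∂s = 36s(s - 4)(s - 3) = 0 at s ∈ {0, 3, 4}; ∂L/∂t = -12(t - 2)(t + 1)(t + 4) = 0 at t ∈ {-4, -1, 2}.
The Hessian is diagonal: diag(L_ss, L_tt). Second derivatives: L_ss(0)=432, L_ss(3)=-108, L_ss(4)=144; L_tt(-4)=-216, L_tt(-1)=108, L_tt(2)=-216.
Local minima occur where both diagonal entries positive: (0, -1), (4, -1). Count: 2.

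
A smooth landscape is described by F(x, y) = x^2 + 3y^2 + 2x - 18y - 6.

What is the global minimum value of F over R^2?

-34

F(x,y) separates as P(x) + Q(y) − 6, so its minimum is min P + min Q − 6.
P'(x) = 2x + 2 vanishes at x ∈ {-1}; Q'(y) = 6y - 18 vanishes at y ∈ {3}.
Local minima of P (where P''>0): P(-1)=-1. Local minima of Q: Q(3)=-27.
So the global minimum of F is P(-1) + Q(3) − 6 = -1 − 27 − 6 = -34, attained at (-1, 3).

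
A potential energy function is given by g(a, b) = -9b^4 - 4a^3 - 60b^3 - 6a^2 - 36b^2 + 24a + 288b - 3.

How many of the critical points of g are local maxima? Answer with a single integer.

2

g separates as a function of a plus a function of b, so ∇g=0 decouples.
∂g/∂a = -12(a - 1)(a + 2) = 0 at a ∈ {-2, 1}; ∂g/∂b = -36(b - 1)(b + 2)(b + 4) = 0 at b ∈ {-4, -2, 1}.
The Hessian is diagonal: diag(g_aa, g_bb). Second derivatives: g_aa(-2)=36, g_aa(1)=-36; g_bb(-4)=-360, g_bb(-2)=216, g_bb(1)=-540.
Local maxima occur where both diagonal entries negative: (1, -4), (1, 1). Count: 2.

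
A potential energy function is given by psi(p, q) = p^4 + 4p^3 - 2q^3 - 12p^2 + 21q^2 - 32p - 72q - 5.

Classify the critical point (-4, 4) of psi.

The mixed partial ∂²psi/∂p∂q is 0, so the Hessian at any point is diag(psi_pp, psi_qq) = diag(12(p^2 + 2p - 2), 6(-2q + 7)).
At (-4, 4): H = diag(72, -6).
The eigenvalues have opposite signs, so H is indefinite: a saddle point.

saddle point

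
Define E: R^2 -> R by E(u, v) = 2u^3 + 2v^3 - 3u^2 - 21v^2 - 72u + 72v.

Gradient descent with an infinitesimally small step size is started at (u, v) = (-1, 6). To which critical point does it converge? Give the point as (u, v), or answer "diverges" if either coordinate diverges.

(4, 4)

E is separable, so gradient descent decouples: u follows -∂E/∂u, v follows -∂E/∂v.
∂E/∂u = 6(u - 4)(u + 3); at u=-1 this is -60, so u increases.
∂E/∂v = 6(v - 4)(v - 3); at v=6 this is 36, so v decreases.
u converges to its nearest critical value 4 (a local min of the u-part); v converges to 4. The iterate converges to (4, 4).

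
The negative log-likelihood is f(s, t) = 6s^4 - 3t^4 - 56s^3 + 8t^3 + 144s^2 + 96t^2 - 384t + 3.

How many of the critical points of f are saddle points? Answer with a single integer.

5

f separates as a function of s plus a function of t, so ∇f=0 decouples.
∂f/∂s = 24s(s - 4)(s - 3) = 0 at s ∈ {0, 3, 4}; ∂f/∂t = -12(t - 4)(t - 2)(t + 4) = 0 at t ∈ {-4, 2, 4}.
The Hessian is diagonal: diag(f_ss, f_tt). Second derivatives: f_ss(0)=288, f_ss(3)=-72, f_ss(4)=96; f_tt(-4)=-576, f_tt(2)=144, f_tt(4)=-192.
Saddle points occur where the two diagonal entries have opposite signs: (0, -4), (0, 4), (3, 2), (4, -4), (4, 4). Count: 5.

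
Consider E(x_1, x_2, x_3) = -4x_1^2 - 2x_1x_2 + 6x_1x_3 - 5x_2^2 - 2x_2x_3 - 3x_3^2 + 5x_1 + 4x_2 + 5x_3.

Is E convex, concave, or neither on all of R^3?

concave

E is quadratic, so its Hessian is the constant matrix H = [[-8, -2, 6], [-2, -10, -2], [6, -2, -6]].
Leading principal minors: -8, 76, -16.
Signs alternate −, +, − ⇒ H ≺ 0 ⇒ concave.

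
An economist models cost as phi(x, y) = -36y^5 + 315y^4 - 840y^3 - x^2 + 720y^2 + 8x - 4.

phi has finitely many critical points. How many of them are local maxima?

2

phi separates as a function of x plus a function of y, so ∇phi=0 decouples.
∂phi/∂x = -2(x - 4) = 0 at x ∈ {4}; ∂phi/∂y = -180y(y - 4)(y - 2)(y - 1) = 0 at y ∈ {0, 1, 2, 4}.
The Hessian is diagonal: diag(phi_xx, phi_yy). Second derivatives: phi_xx(4)=-2; phi_yy(0)=1440, phi_yy(1)=-540, phi_yy(2)=720, phi_yy(4)=-4320.
Local maxima occur where both diagonal entries negative: (4, 1), (4, 4). Count: 2.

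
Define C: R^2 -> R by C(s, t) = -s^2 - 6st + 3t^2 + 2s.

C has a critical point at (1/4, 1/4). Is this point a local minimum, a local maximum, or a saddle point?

saddle point

The Hessian of C is constant: H = [[-2, -6], [-6, 6]].
det(H) = (-2)·6 − (-6)² = -48.
Since det(H) < 0, H is indefinite and the critical point is a saddle point.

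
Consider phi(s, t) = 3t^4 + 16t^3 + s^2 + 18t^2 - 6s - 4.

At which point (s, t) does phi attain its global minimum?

(3, -3)

phi(s,t) separates as P(s) + Q(t) − 4, so its minimum is min P + min Q − 4.
P'(s) = 2s - 6 vanishes at s ∈ {3}; Q'(t) = 12t(t + 1)(t + 3) vanishes at t ∈ {-3, -1, 0}.
Local minima of P (where P''>0): P(3)=-9. Local minima of Q: Q(-3)=-27, Q(0)=0.
So the global minimum of phi is P(3) + Q(-3) − 4 = -9 − 27 − 4 = -40, attained at (3, -3).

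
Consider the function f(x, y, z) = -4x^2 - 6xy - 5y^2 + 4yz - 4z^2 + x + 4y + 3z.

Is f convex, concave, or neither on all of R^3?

f is quadratic, so its Hessian is the constant matrix H = [[-8, -6, 0], [-6, -10, 4], [0, 4, -8]].
Leading principal minors: -8, 44, -224.
Signs alternate −, +, − ⇒ H ≺ 0 ⇒ concave.

concave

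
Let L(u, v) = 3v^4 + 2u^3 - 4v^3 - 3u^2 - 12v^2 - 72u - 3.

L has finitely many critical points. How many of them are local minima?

2

L separates as a function of u plus a function of v, so ∇L=0 decouples.
∂L/∂u = 6(u - 4)(u + 3) = 0 at u ∈ {-3, 4}; ∂L/∂v = 12v(v - 2)(v + 1) = 0 at v ∈ {-1, 0, 2}.
The Hessian is diagonal: diag(L_uu, L_vv). Second derivatives: L_uu(-3)=-42, L_uu(4)=42; L_vv(-1)=36, L_vv(0)=-24, L_vv(2)=72.
Local minima occur where both diagonal entries positive: (4, -1), (4, 2). Count: 2.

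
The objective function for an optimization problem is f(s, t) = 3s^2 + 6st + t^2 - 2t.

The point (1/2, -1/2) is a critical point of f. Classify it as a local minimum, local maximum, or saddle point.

saddle point

The Hessian of f is constant: H = [[6, 6], [6, 2]].
det(H) = 6·2 − 6² = -24.
Since det(H) < 0, H is indefinite and the critical point is a saddle point.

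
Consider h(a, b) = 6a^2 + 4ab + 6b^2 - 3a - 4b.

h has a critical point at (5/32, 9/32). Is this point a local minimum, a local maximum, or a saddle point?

local minimum

The Hessian of h is constant: H = [[12, 4], [4, 12]].
det(H) = 12·12 − 4² = 128.
det(H) > 0 and tr(H) = 24 > 0, so H is positive definite and the point is a local minimum.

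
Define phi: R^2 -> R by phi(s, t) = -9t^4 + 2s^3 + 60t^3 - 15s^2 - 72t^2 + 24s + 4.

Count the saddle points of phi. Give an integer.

3

phi separates as a function of s plus a function of t, so ∇phi=0 decouples.
∂phi/∂s = 6(s - 4)(s - 1) = 0 at s ∈ {1, 4}; ∂phi/∂t = -36t(t - 4)(t - 1) = 0 at t ∈ {0, 1, 4}.
The Hessian is diagonal: diag(phi_ss, phi_tt). Second derivatives: phi_ss(1)=-18, phi_ss(4)=18; phi_tt(0)=-144, phi_tt(1)=108, phi_tt(4)=-432.
Saddle points occur where the two diagonal entries have opposite signs: (1, 1), (4, 0), (4, 4). Count: 3.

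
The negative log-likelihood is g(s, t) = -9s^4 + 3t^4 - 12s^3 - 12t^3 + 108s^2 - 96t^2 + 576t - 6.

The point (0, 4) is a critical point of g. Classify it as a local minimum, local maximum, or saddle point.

The mixed partial ∂²g/∂s∂t is 0, so the Hessian at any point is diag(g_ss, g_tt) = diag(36(-3s^2 - 2s + 6), 12(3t^2 - 6t - 16)).
At (0, 4): H = diag(216, 96).
Both eigenvalues are positive, so H is positive definite: a local minimum.

local minimum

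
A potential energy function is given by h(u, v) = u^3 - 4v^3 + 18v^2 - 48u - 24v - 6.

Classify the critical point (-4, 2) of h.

The mixed partial ∂²h/∂u∂v is 0, so the Hessian at any point is diag(h_uu, h_vv) = diag(6u, 12(-2v + 3)).
At (-4, 2): H = diag(-24, -12).
Both eigenvalues are negative, so H is negative definite: a local maximum.

local maximum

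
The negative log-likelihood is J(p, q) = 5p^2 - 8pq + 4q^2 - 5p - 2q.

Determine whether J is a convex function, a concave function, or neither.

J is quadratic, so its Hessian is the constant matrix H = [[10, -8], [-8, 8]].
det(H) = 16, tr(H) = 18.
det(H) > 0 and tr(H) > 0, so H is positive definite everywhere: convex.

convex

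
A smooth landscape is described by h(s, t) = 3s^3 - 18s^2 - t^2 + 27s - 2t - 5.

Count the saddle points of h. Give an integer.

h separates as a function of s plus a function of t, so ∇h=0 decouples.
∂h/∂s = 9(s - 3)(s - 1) = 0 at s ∈ {1, 3}; ∂h/∂t = -2(t + 1) = 0 at t ∈ {-1}.
The Hessian is diagonal: diag(h_ss, h_tt). Second derivatives: h_ss(1)=-18, h_ss(3)=18; h_tt(-1)=-2.
Saddle points occur where the two diagonal entries have opposite signs: (3, -1). Count: 1.

1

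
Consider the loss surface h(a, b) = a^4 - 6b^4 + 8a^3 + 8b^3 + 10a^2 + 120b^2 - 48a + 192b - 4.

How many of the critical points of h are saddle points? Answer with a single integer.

h separates as a function of a plus a function of b, so ∇h=0 decouples.
∂h/∂a = 4(a - 1)(a + 3)(a + 4) = 0 at a ∈ {-4, -3, 1}; ∂h/∂b = -24(b - 4)(b + 1)(b + 2) = 0 at b ∈ {-2, -1, 4}.
The Hessian is diagonal: diag(h_aa, h_bb). Second derivatives: h_aa(-4)=20, h_aa(-3)=-16, h_aa(1)=80; h_bb(-2)=-144, h_bb(-1)=120, h_bb(4)=-720.
Saddle points occur where the two diagonal entries have opposite signs: (-4, -2), (-4, 4), (-3, -1), (1, -2), (1, 4). Count: 5.

5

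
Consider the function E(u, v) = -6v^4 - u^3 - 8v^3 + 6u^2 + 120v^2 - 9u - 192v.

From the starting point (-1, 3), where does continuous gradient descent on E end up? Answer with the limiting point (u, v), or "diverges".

E is separable, so gradient descent decouples: u follows -∂E/∂u, v follows -∂E/∂v.
∂E/∂u = -3(u - 3)(u - 1); at u=-1 this is -24, so u increases.
∂E/∂v = -24(v - 2)(v - 1)(v + 4); at v=3 this is -336, so v increases.
The v-coordinate has no critical point in that direction and runs off to infinity.

diverges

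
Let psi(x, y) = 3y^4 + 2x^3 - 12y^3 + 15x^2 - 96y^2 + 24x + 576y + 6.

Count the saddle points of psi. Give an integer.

psi separates as a function of x plus a function of y, so ∇psi=0 decouples.
∂psi/∂x = 6(x + 1)(x + 4) = 0 at x ∈ {-4, -1}; ∂psi/∂y = 12(y - 4)(y - 3)(y + 4) = 0 at y ∈ {-4, 3, 4}.
The Hessian is diagonal: diag(psi_xx, psi_yy). Second derivatives: psi_xx(-4)=-18, psi_xx(-1)=18; psi_yy(-4)=672, psi_yy(3)=-84, psi_yy(4)=96.
Saddle points occur where the two diagonal entries have opposite signs: (-4, -4), (-4, 4), (-1, 3). Count: 3.

3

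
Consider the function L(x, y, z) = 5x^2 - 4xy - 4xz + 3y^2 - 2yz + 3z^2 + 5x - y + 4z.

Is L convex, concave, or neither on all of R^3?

L is quadratic, so its Hessian is the constant matrix H = [[10, -4, -4], [-4, 6, -2], [-4, -2, 6]].
Leading principal minors: 10, 44, 64.
All positive ⇒ H ≻ 0 ⇒ convex.

convex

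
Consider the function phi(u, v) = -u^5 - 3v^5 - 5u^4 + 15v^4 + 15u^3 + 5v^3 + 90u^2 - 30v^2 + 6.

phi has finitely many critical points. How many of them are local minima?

phi separates as a function of u plus a function of v, so ∇phi=0 decouples.
∂phi/∂u = -5u(u - 3)(u + 3)(u + 4) = 0 at u ∈ {-4, -3, 0, 3}; ∂phi/∂v = -15v(v - 4)(v - 1)(v + 1) = 0 at v ∈ {-1, 0, 1, 4}.
The Hessian is diagonal: diag(phi_uu, phi_vv). Second derivatives: phi_uu(-4)=140, phi_uu(-3)=-90, phi_uu(0)=180, phi_uu(3)=-630; phi_vv(-1)=150, phi_vv(0)=-60, phi_vv(1)=90, phi_vv(4)=-900.
Local minima occur where both diagonal entries positive: (-4, -1), (-4, 1), (0, -1), (0, 1). Count: 4.

4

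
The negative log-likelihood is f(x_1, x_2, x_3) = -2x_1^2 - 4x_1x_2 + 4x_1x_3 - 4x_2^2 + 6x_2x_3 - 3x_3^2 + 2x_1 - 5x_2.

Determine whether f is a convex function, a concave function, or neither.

concave

f is quadratic, so its Hessian is the constant matrix H = [[-4, -4, 4], [-4, -8, 6], [4, 6, -6]].
Leading principal minors: -4, 16, -16.
Signs alternate −, +, − ⇒ H ≺ 0 ⇒ concave.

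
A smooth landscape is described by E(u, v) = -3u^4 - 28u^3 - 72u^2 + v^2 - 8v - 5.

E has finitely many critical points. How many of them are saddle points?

E separates as a function of u plus a function of v, so ∇E=0 decouples.
∂E/∂u = -12u(u + 3)(u + 4) = 0 at u ∈ {-4, -3, 0}; ∂E/∂v = 2(v - 4) = 0 at v ∈ {4}.
The Hessian is diagonal: diag(E_uu, E_vv). Second derivatives: E_uu(-4)=-48, E_uu(-3)=36, E_uu(0)=-144; E_vv(4)=2.
Saddle points occur where the two diagonal entries have opposite signs: (-4, 4), (0, 4). Count: 2.

2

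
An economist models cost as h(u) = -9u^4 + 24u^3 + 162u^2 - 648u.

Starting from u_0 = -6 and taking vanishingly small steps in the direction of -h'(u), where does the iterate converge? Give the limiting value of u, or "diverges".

h'(u) = -36(u - 3)(u - 2)(u + 3), so h'(-6) = 7776.
Gradient descent moves in the -h' direction, i.e. u is decreasing.
There is no critical point below u=-6, and h' keeps the same sign, so the iterate runs off to −∞.

diverges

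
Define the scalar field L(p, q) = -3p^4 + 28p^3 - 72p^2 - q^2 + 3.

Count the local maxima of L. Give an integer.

L separates as a function of p plus a function of q, so ∇L=0 decouples.
∂L/∂p = -12p(p - 4)(p - 3) = 0 at p ∈ {0, 3, 4}; ∂L/∂q = -2q = 0 at q ∈ {0}.
The Hessian is diagonal: diag(L_pp, L_qq). Second derivatives: L_pp(0)=-144, L_pp(3)=36, L_pp(4)=-48; L_qq(0)=-2.
Local maxima occur where both diagonal entries negative: (0, 0), (4, 0). Count: 2.

2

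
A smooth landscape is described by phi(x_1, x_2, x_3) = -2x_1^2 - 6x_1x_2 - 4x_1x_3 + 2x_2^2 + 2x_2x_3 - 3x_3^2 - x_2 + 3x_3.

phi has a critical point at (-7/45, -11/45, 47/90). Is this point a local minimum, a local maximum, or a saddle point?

The Hessian is constant: H = [[-4, -6, -4], [-6, 4, 2], [-4, 2, -6]].
Leading principal minors: Δ₁ = -4, Δ₂ = -52, Δ₃ = 360.
The minors fit neither the all-positive nor the alternating-sign pattern, so H is indefinite: a saddle point.

saddle point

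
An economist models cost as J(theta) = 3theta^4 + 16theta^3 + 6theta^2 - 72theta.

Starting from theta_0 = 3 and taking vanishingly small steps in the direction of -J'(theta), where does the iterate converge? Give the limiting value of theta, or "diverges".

J'(theta) = 12(theta - 1)(theta + 2)(theta + 3), so J'(3) = 720.
Gradient descent moves in the -J' direction, i.e. theta is decreasing.
The nearest critical point in that direction is theta = 1, where J'' = 144 > 0 (a local minimum). The iterate converges there.

1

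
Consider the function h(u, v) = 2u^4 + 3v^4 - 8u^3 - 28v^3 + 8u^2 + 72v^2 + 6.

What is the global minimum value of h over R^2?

h(u,v) separates as P(u) + Q(v) + 6, so its minimum is min P + min Q + 6.
P'(u) = 8u(u - 2)(u - 1) vanishes at u ∈ {0, 1, 2}; Q'(v) = 12v(v - 4)(v - 3) vanishes at v ∈ {0, 3, 4}.
Local minima of P (where P''>0): P(0)=0, P(2)=0. Local minima of Q: Q(0)=0, Q(4)=128.
So the global minimum of h is P(0) + Q(0) + 6 = 0 + 0 + 6 = 6, attained at (0, 0).

6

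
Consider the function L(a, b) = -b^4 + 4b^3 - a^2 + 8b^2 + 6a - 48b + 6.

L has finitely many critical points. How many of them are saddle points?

1

L separates as a function of a plus a function of b, so ∇L=0 decouples.
∂L/∂a = -2(a - 3) = 0 at a ∈ {3}; ∂L/∂b = -4(b - 3)(b - 2)(b + 2) = 0 at b ∈ {-2, 2, 3}.
The Hessian is diagonal: diag(L_aa, L_bb). Second derivatives: L_aa(3)=-2; L_bb(-2)=-80, L_bb(2)=16, L_bb(3)=-20.
Saddle points occur where the two diagonal entries have opposite signs: (3, 2). Count: 1.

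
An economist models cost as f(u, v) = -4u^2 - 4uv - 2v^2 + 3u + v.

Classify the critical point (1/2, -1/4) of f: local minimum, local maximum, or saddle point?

The Hessian of f is constant: H = [[-8, -4], [-4, -4]].
det(H) = (-8)·(-4) − (-4)² = 16.
det(H) > 0 and tr(H) = -12 < 0, so H is negative definite and the point is a local maximum.

local maximum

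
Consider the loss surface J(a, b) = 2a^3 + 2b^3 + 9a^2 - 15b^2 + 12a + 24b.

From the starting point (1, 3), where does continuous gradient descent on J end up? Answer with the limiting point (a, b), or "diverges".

J is separable, so gradient descent decouples: a follows -∂J/∂a, b follows -∂J/∂b.
∂J/∂a = 6(a + 1)(a + 2); at a=1 this is 36, so a decreases.
∂J/∂b = 6(b - 4)(b - 1); at b=3 this is -12, so b increases.
a converges to its nearest critical value -1 (a local min of the a-part); b converges to 4. The iterate converges to (-1, 4).

(-1, 4)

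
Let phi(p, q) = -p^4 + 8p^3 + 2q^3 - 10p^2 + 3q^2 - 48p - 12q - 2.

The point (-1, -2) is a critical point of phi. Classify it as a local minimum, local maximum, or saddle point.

local maximum

The mixed partial ∂²phi/∂p∂q is 0, so the Hessian at any point is diag(phi_pp, phi_qq) = diag(4(-3p^2 + 12p - 5), 6(2q + 1)).
At (-1, -2): H = diag(-80, -18).
Both eigenvalues are negative, so H is negative definite: a local maximum.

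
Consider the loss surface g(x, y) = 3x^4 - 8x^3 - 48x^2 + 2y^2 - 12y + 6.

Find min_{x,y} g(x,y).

g(x,y) separates as P(x) + Q(y) + 6, so its minimum is min P + min Q + 6.
P'(x) = 12x(x - 4)(x + 2) vanishes at x ∈ {-2, 0, 4}; Q'(y) = 4y - 12 vanishes at y ∈ {3}.
Local minima of P (where P''>0): P(-2)=-80, P(4)=-512. Local minima of Q: Q(3)=-18.
So the global minimum of g is P(4) + Q(3) + 6 = -512 − 18 + 6 = -524, attained at (4, 3).

-524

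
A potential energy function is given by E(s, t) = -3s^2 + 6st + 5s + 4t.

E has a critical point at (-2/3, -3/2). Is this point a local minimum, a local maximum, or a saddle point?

The Hessian of E is constant: H = [[-6, 6], [6, 0]].
det(H) = (-6)·0 − 6² = -36.
Since det(H) < 0, H is indefinite and the critical point is a saddle point.

saddle point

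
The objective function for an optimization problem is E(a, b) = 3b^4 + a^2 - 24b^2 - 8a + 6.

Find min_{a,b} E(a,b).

-58

E(a,b) separates as P(a) + Q(b) + 6, so its minimum is min P + min Q + 6.
P'(a) = 2a - 8 vanishes at a ∈ {4}; Q'(b) = 12b(b - 2)(b + 2) vanishes at b ∈ {-2, 0, 2}.
Local minima of P (where P''>0): P(4)=-16. Local minima of Q: Q(-2)=-48, Q(2)=-48.
So the global minimum of E is P(4) + Q(-2) + 6 = -16 − 48 + 6 = -58, attained at (4, -2).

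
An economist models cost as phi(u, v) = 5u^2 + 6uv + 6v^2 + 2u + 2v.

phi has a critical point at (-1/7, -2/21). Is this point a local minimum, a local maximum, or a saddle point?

The Hessian of phi is constant: H = [[10, 6], [6, 12]].
det(H) = 10·12 − 6² = 84.
det(H) > 0 and tr(H) = 22 > 0, so H is positive definite and the point is a local minimum.

local minimum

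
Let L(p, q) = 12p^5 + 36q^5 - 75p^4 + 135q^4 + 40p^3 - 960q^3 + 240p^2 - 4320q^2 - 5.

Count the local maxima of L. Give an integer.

4

L separates as a function of p plus a function of q, so ∇L=0 decouples.
∂L/∂p = 60p(p - 4)(p - 2)(p + 1) = 0 at p ∈ {-1, 0, 2, 4}; ∂L/∂q = 180q(q - 4)(q + 3)(q + 4) = 0 at q ∈ {-4, -3, 0, 4}.
The Hessian is diagonal: diag(L_pp, L_qq). Second derivatives: L_pp(-1)=-900, L_pp(0)=480, L_pp(2)=-720, L_pp(4)=2400; L_qq(-4)=-5760, L_qq(-3)=3780, L_qq(0)=-8640, L_qq(4)=40320.
Local maxima occur where both diagonal entries negative: (-1, -4), (-1, 0), (2, -4), (2, 0). Count: 4.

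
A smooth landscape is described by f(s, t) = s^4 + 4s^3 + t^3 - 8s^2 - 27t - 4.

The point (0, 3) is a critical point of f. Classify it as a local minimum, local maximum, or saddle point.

The mixed partial ∂²f/∂s∂t is 0, so the Hessian at any point is diag(f_ss, f_tt) = diag(4(3s^2 + 6s - 4), 6t).
At (0, 3): H = diag(-16, 18).
The eigenvalues have opposite signs, so H is indefinite: a saddle point.

saddle point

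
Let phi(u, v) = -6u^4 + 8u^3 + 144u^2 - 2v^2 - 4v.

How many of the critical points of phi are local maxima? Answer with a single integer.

phi separates as a function of u plus a function of v, so ∇phi=0 decouples.
∂phi/∂u = -24u(u - 4)(u + 3) = 0 at u ∈ {-3, 0, 4}; ∂phi/∂v = -4(v + 1) = 0 at v ∈ {-1}.
The Hessian is diagonal: diag(phi_uu, phi_vv). Second derivatives: phi_uu(-3)=-504, phi_uu(0)=288, phi_uu(4)=-672; phi_vv(-1)=-4.
Local maxima occur where both diagonal entries negative: (-3, -1), (4, -1). Count: 2.

2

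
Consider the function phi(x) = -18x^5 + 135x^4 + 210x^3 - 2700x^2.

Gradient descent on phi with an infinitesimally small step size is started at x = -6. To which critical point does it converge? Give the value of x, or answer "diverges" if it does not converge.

-3

phi'(x) = -90x(x - 5)(x - 4)(x + 3), so phi'(-6) = -178200.
Gradient descent moves in the -phi' direction, i.e. x is increasing.
The nearest critical point in that direction is x = -3, where phi'' = 15120 > 0 (a local minimum). The iterate converges there.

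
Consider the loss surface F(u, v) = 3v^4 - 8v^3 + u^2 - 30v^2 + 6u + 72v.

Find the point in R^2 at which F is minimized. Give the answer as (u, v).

F(u,v) separates as P(u) + Q(v), so its minimum is min P + min Q.
P'(u) = 2u + 6 vanishes at u ∈ {-3}; Q'(v) = 12(v - 3)(v - 1)(v + 2) vanishes at v ∈ {-2, 1, 3}.
Local minima of P (where P''>0): P(-3)=-9. Local minima of Q: Q(-2)=-152, Q(3)=-27.
So the global minimum of F is P(-3) + Q(-2) = -9 − 152 = -161, attained at (-3, -2).

(-3, -2)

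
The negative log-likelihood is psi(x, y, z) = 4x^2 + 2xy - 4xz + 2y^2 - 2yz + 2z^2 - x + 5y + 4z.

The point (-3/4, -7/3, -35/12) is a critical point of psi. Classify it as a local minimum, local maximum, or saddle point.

The Hessian is constant: H = [[8, 2, -4], [2, 4, -2], [-4, -2, 4]].
Leading principal minors: Δ₁ = 8, Δ₂ = 28, Δ₃ = 48.
All leading minors are positive, so H is positive definite: a local minimum.

local minimum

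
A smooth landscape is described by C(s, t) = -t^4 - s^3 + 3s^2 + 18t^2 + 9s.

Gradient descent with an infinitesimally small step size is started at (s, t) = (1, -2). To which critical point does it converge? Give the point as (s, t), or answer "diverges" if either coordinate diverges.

C is separable, so gradient descent decouples: s follows -∂C/∂s, t follows -∂C/∂t.
∂C/∂s = -3(s - 3)(s + 1); at s=1 this is 12, so s decreases.
∂C/∂t = -4t(t - 3)(t + 3); at t=-2 this is -40, so t increases.
s converges to its nearest critical value -1 (a local min of the s-part); t converges to 0. The iterate converges to (-1, 0).

(-1, 0)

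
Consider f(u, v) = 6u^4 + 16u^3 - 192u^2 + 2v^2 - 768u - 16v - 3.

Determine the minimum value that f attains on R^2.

-3619

f(u,v) separates as P(u) + Q(v) − 3, so its minimum is min P + min Q − 3.
P'(u) = 24(u - 4)(u + 2)(u + 4) vanishes at u ∈ {-4, -2, 4}; Q'(v) = 4v - 16 vanishes at v ∈ {4}.
Local minima of P (where P''>0): P(-4)=512, P(4)=-3584. Local minima of Q: Q(4)=-32.
So the global minimum of f is P(4) + Q(4) − 3 = -3584 − 32 − 3 = -3619, attained at (4, 4).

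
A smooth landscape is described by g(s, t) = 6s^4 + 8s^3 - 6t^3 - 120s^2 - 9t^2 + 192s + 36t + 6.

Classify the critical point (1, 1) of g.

local maximum

The mixed partial ∂²g/∂s∂t is 0, so the Hessian at any point is diag(g_ss, g_tt) = diag(24(3s^2 + 2s - 10), -18(2t + 1)).
At (1, 1): H = diag(-120, -54).
Both eigenvalues are negative, so H is negative definite: a local maximum.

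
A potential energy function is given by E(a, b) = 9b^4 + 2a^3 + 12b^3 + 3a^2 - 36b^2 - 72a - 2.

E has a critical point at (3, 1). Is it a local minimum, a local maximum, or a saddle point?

The mixed partial ∂²E/∂a∂b is 0, so the Hessian at any point is diag(E_aa, E_bb) = diag(6(2a + 1), 36(3b^2 + 2b - 2)).
At (3, 1): H = diag(42, 108).
Both eigenvalues are positive, so H is positive definite: a local minimum.

local minimum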